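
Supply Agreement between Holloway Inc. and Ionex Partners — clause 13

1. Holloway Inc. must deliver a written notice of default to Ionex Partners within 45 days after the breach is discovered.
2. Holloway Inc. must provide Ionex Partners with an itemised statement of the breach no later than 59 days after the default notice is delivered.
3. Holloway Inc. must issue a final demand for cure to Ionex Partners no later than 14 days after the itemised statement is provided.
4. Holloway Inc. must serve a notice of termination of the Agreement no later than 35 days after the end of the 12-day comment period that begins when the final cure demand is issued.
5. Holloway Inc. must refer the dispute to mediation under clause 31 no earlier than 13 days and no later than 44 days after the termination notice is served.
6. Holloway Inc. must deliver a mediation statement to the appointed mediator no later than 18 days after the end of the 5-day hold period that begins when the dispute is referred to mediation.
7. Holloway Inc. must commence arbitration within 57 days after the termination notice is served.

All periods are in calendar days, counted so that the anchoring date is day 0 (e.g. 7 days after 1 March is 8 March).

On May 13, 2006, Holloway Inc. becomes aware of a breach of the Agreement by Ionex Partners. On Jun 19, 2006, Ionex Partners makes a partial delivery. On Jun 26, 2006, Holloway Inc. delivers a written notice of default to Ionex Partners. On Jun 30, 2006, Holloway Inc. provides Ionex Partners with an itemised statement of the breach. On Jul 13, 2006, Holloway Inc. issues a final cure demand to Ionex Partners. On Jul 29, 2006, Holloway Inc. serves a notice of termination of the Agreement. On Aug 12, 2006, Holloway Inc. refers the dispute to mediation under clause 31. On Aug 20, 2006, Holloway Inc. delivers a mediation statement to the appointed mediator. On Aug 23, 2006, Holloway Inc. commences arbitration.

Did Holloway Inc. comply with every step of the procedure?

Yes

(1) due by May 13, 2006 + 45 days = Jun 27, 2006; completed Jun 26, 2006, before the deadline.
(2) due by Jun 26, 2006 + 59 days = Aug 24, 2006; done Jun 30, 2006 — timely.
(3) due by Jun 30, 2006 + 14 days = Jul 14, 2006; done Jul 13, 2006 — timely.
(4) due by Jul 25, 2006 + 35 days = Aug 29, 2006; done Jul 29, 2006 — timely.
(5) the permitted window runs from Jul 29, 2006 + 13 = Aug 11, 2006 to Jul 29, 2006 + 44 = Sep 11, 2006; done Aug 12, 2006, which is between those dates.
(6) due by Aug 17, 2006 + 18 days = Sep 4, 2006; Aug 20, 2006 is within that limit.
(7) due by Jul 29, 2006 + 57 days = Sep 24, 2006; completed Aug 23, 2006, before the deadline.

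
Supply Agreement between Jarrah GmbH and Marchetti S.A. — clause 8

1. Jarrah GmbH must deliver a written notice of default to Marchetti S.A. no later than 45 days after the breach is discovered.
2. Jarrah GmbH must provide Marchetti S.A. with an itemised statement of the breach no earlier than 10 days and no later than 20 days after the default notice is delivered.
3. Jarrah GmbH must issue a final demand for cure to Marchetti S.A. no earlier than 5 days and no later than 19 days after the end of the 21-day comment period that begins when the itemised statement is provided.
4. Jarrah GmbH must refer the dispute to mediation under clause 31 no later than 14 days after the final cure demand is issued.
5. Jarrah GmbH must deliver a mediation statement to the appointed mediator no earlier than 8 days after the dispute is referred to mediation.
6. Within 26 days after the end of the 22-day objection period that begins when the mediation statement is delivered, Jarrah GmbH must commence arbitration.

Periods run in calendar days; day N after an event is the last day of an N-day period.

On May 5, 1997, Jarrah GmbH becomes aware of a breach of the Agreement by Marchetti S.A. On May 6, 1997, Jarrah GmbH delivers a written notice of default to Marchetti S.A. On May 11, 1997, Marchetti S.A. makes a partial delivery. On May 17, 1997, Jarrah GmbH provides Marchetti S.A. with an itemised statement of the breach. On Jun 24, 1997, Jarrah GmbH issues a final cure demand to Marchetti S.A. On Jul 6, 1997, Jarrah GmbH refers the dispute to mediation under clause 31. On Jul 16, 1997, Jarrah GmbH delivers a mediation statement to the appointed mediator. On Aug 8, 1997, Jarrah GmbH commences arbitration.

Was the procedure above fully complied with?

Yes

(1) due by May 5, 1997 + 45 days = Jun 19, 1997; May 6, 1997 is within that limit.
(2) the permitted window runs from May 6, 1997 + 10 = May 16, 1997 to May 6, 1997 + 20 = May 26, 1997; May 17, 1997 falls inside that range.
(3) the permitted window runs from Jun 7, 1997 + 5 = Jun 12, 1997 to Jun 7, 1997 + 19 = Jun 26, 1997; Jun 24, 1997 falls inside that range.
(4) due by Jun 24, 1997 + 14 days = Jul 8, 1997; completed Jul 6, 1997, before the deadline.
(5) permitted from Jul 6, 1997 + 8 days = Jul 14, 1997 onward; done Jul 16, 1997 — permitted.
(6) due by Aug 7, 1997 + 26 days = Sep 2, 1997; completed Aug 8, 1997, before the deadline.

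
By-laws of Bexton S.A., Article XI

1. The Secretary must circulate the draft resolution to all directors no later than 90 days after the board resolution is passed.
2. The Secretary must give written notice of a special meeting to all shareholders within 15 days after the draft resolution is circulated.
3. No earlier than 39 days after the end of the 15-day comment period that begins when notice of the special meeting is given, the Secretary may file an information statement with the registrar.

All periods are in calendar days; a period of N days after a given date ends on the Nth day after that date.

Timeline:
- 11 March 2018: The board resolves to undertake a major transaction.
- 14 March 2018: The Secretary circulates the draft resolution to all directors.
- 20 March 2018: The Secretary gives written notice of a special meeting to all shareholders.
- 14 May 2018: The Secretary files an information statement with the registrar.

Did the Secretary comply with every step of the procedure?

Yes

(1) due by 11 March 2018 + 90 days = 9 June 2018; done 14 March 2018 — timely.
(2) due by 14 March 2018 + 15 days = 29 March 2018; 20 March 2018 is within that limit.
(3) permitted from 4 April 2018 + 39 days = 13 May 2018 onward; 14 May 2018 is on or after that date.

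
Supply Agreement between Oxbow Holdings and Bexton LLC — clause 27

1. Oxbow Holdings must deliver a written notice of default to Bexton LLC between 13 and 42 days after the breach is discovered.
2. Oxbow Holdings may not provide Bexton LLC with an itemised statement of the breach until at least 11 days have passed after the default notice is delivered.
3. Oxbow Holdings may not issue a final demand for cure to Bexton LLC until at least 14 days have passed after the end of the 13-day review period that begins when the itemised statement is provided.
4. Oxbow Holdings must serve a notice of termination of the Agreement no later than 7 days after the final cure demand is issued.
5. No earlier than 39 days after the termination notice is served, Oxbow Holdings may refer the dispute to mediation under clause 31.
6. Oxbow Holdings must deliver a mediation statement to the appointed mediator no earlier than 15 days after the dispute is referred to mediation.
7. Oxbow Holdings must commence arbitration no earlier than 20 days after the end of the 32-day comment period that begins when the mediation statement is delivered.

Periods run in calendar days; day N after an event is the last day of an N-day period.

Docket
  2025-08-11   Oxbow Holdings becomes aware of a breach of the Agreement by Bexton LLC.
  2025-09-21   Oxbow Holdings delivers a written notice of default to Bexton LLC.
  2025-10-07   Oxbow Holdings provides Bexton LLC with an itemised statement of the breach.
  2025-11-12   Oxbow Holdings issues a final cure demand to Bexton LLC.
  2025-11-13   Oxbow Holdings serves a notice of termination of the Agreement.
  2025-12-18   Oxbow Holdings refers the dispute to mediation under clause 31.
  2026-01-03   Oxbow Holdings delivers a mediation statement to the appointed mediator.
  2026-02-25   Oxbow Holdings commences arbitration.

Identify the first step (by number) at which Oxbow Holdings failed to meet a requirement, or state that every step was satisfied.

Step 5

(1) the permitted window runs from 2025-08-11 + 13 = 2025-08-24 to 2025-08-11 + 42 = 2025-09-22; 2025-09-21 falls inside that range.
(2) permitted from 2025-09-21 + 11 days = 2025-10-02 onward; 2025-10-07 is on or after that date.
(3) permitted from 2025-10-20 + 14 days = 2025-11-03 onward; done 2025-11-12 — permitted.
(4) due by 2025-11-12 + 7 days = 2025-11-19; 2025-11-13 is within that limit.
(5) permitted from 2025-11-13 + 39 days = 2025-12-22 onward; acted on 2025-12-18, 4 days prematurely.
No need to go further; step 5 was not satisfied.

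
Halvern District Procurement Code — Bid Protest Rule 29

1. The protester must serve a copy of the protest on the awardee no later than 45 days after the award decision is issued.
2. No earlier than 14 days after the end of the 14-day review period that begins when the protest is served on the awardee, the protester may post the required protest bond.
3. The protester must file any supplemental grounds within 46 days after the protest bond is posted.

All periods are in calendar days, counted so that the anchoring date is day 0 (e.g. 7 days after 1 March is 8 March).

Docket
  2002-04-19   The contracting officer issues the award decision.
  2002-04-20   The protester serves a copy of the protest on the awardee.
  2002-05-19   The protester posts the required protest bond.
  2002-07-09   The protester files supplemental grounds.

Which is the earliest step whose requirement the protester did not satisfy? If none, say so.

Step 1: 45 days after 2002-04-19 (when the award decision is issued) is 2002-06-03; done 2002-04-20 — timely.
Step 2: the earliest permitted date is 14 days after 2002-05-04 (end of the 14-day review period, which began when the protest is served on the awardee on 2002-04-20), i.e. 2002-05-18; done 2002-05-19, after the minimum wait.
Step 3: 46 days after 2002-05-19 (when the protest bond is posted) is 2002-07-04; not done until 2002-07-09, 5 days after the deadline.
Later steps need not be reached.

Step 3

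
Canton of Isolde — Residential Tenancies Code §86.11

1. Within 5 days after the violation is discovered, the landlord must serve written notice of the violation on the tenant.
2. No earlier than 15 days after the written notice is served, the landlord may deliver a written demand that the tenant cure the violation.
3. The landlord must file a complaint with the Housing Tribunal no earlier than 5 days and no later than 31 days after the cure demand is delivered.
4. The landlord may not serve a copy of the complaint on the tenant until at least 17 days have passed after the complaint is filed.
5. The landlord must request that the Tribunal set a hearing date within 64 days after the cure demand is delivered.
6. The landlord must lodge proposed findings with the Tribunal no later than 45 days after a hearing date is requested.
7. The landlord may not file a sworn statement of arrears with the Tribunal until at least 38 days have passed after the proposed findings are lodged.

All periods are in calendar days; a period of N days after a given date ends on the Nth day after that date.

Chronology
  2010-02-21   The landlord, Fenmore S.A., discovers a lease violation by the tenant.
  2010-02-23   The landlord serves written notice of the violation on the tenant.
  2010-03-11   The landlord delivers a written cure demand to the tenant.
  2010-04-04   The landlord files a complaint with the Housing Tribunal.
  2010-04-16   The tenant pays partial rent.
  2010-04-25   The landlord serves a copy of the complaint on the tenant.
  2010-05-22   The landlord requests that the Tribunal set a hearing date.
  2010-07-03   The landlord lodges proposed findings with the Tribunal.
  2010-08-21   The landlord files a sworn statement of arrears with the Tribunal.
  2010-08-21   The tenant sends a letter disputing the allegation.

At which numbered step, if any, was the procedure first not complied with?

Step 1: 5 days after 2010-02-21 (when the violation is discovered) is 2010-02-26; completed 2010-02-23, before the deadline.
Step 2: the earliest permitted date is 15 days after 2010-02-23 (when the written notice is served), i.e. 2010-03-10; done 2010-03-11, after the minimum wait.
Step 3: the window is 5–31 days after 2010-03-11 (when the cure demand is delivered), so 2010-03-16 through 2010-04-11; done 2010-04-04 — within the window.
Step 4: the earliest permitted date is 17 days after 2010-04-04 (when the complaint is filed), i.e. 2010-04-21; done 2010-04-25 — permitted.
Step 5: 64 days after 2010-03-11 (when the cure demand is delivered) is 2010-05-14; not done until 2010-05-22, 8 days after the deadline.

Step 5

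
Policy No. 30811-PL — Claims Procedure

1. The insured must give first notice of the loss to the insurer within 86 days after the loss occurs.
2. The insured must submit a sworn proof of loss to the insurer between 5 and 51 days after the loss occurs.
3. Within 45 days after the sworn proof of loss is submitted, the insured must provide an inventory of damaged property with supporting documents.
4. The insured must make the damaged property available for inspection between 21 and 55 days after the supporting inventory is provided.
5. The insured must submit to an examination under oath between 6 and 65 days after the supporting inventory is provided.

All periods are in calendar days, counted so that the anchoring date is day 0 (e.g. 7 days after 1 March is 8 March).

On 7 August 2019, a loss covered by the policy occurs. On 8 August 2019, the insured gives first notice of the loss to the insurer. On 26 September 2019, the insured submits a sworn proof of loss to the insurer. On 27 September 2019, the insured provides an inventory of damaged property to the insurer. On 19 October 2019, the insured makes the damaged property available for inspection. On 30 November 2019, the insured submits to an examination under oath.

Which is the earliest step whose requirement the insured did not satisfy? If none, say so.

None — every step was satisfied

(1) due by 7 August 2019 + 86 days = 1 November 2019; completed 8 August 2019, before the deadline.
(2) the permitted window runs from 7 August 2019 + 5 = 12 August 2019 to 7 August 2019 + 51 = 27 September 2019; done 26 September 2019, which is between those dates.
(3) due by 26 September 2019 + 45 days = 10 November 2019; 27 September 2019 is within that limit.
(4) the permitted window runs from 27 September 2019 + 21 = 18 October 2019 to 27 September 2019 + 55 = 21 November 2019; done 19 October 2019 — within the window.
(5) the permitted window runs from 27 September 2019 + 6 = 3 October 2019 to 27 September 2019 + 65 = 1 December 2019; done 30 November 2019 — within the window.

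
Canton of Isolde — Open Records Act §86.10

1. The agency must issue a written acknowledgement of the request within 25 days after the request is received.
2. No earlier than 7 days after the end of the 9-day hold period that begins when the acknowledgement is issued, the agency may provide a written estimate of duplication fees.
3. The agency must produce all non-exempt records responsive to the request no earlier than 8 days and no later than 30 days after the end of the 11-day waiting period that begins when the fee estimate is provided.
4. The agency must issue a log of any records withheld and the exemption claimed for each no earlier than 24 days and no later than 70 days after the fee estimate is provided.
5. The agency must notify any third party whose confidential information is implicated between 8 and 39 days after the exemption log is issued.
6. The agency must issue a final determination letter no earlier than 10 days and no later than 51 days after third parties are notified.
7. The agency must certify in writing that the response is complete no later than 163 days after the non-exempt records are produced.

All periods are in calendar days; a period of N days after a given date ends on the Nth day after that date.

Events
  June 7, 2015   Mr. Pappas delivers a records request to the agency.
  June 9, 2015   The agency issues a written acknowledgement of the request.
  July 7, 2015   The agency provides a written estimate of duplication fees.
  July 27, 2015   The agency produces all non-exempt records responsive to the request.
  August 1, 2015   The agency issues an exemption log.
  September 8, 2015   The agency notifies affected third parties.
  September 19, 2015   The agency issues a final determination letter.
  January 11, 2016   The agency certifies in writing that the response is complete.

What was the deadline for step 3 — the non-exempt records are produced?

The fee estimate is provided on July 7, 2015; the 11-day waiting period therefore ends July 18, 2015, and step 3 runs from that date. The window is 8–30 days after July 18, 2015; it closes on August 17, 2015.

August 17, 2015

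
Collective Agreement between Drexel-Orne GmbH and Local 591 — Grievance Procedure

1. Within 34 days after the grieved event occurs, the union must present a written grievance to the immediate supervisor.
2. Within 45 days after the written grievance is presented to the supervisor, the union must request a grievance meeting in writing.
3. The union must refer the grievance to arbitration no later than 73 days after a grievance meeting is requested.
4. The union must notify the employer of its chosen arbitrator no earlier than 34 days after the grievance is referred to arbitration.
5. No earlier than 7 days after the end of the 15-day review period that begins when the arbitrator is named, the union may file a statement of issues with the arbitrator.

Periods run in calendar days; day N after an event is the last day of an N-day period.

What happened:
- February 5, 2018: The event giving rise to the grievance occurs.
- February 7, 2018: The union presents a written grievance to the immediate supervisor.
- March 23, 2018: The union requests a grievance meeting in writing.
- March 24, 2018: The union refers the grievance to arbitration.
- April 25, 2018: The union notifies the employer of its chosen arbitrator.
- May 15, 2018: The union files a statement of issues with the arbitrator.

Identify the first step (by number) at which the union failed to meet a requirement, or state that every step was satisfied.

Step 4

Step 1 — counting 34 days from February 5, 2018 (when the grieved event occurs) gives a deadline of March 11, 2018; done February 7, 2018 — timely.
Step 2 — counting 45 days from February 7, 2018 (when the written grievance is presented to the supervisor) gives a deadline of March 24, 2018; completed March 23, 2018, before the deadline.
Step 3 — counting 73 days from March 23, 2018 (when a grievance meeting is requested) gives a deadline of June 4, 2018; March 24, 2018 is within that limit.
Step 4 — must wait 34 days from March 24, 2018 (when the grievance is referred to arbitration), so not before April 27, 2018; April 25, 2018 is 2 days before the earliest permitted date.
Later steps need not be reached.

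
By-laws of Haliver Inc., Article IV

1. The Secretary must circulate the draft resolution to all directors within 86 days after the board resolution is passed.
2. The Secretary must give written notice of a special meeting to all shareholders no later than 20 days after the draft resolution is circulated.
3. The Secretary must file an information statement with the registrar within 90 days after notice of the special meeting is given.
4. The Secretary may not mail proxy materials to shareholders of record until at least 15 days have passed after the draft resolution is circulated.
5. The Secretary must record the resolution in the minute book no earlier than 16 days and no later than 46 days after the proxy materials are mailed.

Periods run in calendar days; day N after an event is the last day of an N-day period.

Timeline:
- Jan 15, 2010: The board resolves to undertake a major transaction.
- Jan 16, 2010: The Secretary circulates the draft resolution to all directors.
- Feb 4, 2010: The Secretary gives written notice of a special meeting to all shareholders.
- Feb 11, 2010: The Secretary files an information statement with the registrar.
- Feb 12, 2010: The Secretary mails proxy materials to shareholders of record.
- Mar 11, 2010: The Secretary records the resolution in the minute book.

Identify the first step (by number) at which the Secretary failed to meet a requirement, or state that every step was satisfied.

None — every step was satisfied

Step 1: 86 days after Jan 15, 2010 (when the board resolution is passed) is Apr 11, 2010; completed Jan 16, 2010, before the deadline.
Step 2: 20 days after Jan 16, 2010 (when the draft resolution is circulated) is Feb 5, 2010; completed Feb 4, 2010, before the deadline.
Step 3: 90 days after Feb 4, 2010 (when notice of the special meeting is given) is May 5, 2010; Feb 11, 2010 is within that limit.
Step 4: the earliest permitted date is 15 days after Jan 16, 2010 (when the draft resolution is circulated), i.e. Jan 31, 2010; done Feb 12, 2010 — permitted.
Step 5: the window is 16–46 days after Feb 12, 2010 (when the proxy materials are mailed), so Feb 28, 2010 through Mar 30, 2010; done Mar 11, 2010 — within the window.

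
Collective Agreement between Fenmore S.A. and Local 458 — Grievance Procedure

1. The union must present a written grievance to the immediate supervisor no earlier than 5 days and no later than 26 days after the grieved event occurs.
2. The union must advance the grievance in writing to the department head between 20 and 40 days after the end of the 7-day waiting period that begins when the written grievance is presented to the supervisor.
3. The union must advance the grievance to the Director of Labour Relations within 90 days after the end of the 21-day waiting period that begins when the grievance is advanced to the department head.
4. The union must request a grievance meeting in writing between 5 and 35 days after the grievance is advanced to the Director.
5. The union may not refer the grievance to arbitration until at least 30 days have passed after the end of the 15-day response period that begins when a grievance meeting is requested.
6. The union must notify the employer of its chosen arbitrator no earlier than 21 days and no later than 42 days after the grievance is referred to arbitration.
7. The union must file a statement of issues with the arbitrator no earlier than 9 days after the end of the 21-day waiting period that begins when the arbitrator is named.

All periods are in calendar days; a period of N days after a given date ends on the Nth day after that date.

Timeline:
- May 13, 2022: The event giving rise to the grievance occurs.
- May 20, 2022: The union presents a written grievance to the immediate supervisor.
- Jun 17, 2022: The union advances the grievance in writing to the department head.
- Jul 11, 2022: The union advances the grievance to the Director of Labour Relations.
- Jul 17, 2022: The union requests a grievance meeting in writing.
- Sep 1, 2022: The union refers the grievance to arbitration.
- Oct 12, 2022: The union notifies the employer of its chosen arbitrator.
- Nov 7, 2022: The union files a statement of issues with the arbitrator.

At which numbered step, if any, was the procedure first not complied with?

(1) the permitted window runs from May 13, 2022 + 5 = May 18, 2022 to May 13, 2022 + 26 = Jun 8, 2022; May 20, 2022 falls inside that range.
(2) the permitted window runs from May 27, 2022 + 20 = Jun 16, 2022 to May 27, 2022 + 40 = Jul 6, 2022; done Jun 17, 2022, which is between those dates.
(3) due by Jul 8, 2022 + 90 days = Oct 6, 2022; done Jul 11, 2022 — timely.
(4) the permitted window runs from Jul 11, 2022 + 5 = Jul 16, 2022 to Jul 11, 2022 + 35 = Aug 15, 2022; Jul 17, 2022 falls inside that range.
(5) permitted from Aug 1, 2022 + 30 days = Aug 31, 2022 onward; done Sep 1, 2022 — permitted.
(6) the permitted window runs from Sep 1, 2022 + 21 = Sep 22, 2022 to Sep 1, 2022 + 42 = Oct 13, 2022; Oct 12, 2022 falls inside that range.
(7) permitted from Nov 2, 2022 + 9 days = Nov 11, 2022 onward; done Nov 7, 2022 — 4 days too early.

Step 7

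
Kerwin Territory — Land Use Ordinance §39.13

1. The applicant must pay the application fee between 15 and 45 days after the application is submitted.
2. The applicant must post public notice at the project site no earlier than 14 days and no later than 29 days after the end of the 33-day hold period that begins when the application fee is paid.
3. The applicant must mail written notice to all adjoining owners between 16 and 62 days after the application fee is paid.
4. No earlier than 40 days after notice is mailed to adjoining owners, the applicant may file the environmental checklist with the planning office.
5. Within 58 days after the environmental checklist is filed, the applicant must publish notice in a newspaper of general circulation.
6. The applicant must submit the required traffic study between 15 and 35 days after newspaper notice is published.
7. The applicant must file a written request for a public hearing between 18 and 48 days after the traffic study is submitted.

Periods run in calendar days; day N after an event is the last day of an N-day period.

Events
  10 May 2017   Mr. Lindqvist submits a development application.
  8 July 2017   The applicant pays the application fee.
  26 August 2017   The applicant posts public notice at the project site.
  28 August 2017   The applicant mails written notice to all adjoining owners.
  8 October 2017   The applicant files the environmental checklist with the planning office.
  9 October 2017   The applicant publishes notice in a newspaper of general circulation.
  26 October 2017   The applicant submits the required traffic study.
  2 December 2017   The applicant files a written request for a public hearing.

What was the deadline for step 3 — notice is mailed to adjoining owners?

Step 3 runs from 8 July 2017, when the application fee is paid. The window is 16–62 days after 8 July 2017; it closes on 8 September 2017.

8 September 2017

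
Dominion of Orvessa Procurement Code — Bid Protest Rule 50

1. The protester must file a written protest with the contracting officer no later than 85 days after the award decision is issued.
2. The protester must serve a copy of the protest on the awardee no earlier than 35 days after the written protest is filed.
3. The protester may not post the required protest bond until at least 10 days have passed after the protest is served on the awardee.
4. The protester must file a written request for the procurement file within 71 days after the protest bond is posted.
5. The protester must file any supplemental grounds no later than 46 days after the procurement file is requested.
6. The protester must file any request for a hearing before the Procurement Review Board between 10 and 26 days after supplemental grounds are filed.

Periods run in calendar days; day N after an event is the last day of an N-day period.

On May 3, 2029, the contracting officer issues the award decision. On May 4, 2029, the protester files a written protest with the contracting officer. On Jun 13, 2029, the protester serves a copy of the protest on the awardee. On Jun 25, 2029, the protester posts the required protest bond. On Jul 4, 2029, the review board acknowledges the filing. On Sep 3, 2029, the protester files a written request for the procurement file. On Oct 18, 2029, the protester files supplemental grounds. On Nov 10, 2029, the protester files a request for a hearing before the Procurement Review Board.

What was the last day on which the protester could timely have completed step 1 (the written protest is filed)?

Jul 27, 2029

Step 1 runs from May 3, 2029, when the award decision is issued. 85 days after May 3, 2029 is Jul 27, 2029.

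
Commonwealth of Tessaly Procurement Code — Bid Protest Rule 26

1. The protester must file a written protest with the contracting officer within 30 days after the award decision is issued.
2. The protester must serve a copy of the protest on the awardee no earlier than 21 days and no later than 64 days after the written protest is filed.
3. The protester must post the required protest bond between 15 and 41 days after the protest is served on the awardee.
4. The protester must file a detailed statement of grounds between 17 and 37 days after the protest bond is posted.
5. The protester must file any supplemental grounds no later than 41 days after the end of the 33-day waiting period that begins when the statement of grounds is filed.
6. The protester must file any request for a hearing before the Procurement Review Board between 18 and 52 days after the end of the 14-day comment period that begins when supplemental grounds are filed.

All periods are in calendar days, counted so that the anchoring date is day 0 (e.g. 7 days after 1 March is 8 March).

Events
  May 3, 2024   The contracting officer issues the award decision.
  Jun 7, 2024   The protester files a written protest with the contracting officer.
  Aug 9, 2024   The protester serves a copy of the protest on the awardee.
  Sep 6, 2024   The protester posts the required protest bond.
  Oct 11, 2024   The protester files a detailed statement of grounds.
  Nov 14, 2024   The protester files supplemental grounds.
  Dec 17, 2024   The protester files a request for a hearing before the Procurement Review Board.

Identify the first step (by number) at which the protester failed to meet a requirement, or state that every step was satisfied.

Step 1: 30 days after May 3, 2024 (when the award decision is issued) is Jun 2, 2024; not done until Jun 7, 2024, 5 days after the deadline.
The procedure was therefore not followed at step 1.

Step 1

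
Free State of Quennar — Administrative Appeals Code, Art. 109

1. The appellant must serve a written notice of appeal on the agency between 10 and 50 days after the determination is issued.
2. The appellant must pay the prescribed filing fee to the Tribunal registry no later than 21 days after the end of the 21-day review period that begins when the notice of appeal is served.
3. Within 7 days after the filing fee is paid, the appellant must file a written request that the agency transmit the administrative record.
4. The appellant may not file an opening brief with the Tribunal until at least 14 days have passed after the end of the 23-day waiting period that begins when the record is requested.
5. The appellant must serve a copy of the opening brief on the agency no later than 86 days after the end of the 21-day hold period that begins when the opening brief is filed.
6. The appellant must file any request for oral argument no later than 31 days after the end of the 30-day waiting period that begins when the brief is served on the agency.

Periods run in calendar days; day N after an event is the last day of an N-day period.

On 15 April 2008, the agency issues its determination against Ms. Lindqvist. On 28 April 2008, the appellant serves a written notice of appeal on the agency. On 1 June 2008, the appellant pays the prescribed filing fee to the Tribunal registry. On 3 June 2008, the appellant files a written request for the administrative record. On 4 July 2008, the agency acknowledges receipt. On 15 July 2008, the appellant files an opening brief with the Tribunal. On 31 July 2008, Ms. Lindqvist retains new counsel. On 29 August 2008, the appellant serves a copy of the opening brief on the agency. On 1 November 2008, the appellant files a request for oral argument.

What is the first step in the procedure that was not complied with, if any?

(1) the permitted window runs from 15 April 2008 + 10 = 25 April 2008 to 15 April 2008 + 50 = 4 June 2008; 28 April 2008 falls inside that range.
(2) due by 19 May 2008 + 21 days = 9 June 2008; done 1 June 2008 — timely.
(3) due by 1 June 2008 + 7 days = 8 June 2008; 3 June 2008 is within that limit.
(4) permitted from 26 June 2008 + 14 days = 10 July 2008 onward; done 15 July 2008, after the minimum wait.
(5) due by 5 August 2008 + 86 days = 30 October 2008; done 29 August 2008 — timely.
(6) due by 28 September 2008 + 31 days = 29 October 2008; not done until 1 November 2008, 3 days after the deadline.
The analysis stops there.

Step 6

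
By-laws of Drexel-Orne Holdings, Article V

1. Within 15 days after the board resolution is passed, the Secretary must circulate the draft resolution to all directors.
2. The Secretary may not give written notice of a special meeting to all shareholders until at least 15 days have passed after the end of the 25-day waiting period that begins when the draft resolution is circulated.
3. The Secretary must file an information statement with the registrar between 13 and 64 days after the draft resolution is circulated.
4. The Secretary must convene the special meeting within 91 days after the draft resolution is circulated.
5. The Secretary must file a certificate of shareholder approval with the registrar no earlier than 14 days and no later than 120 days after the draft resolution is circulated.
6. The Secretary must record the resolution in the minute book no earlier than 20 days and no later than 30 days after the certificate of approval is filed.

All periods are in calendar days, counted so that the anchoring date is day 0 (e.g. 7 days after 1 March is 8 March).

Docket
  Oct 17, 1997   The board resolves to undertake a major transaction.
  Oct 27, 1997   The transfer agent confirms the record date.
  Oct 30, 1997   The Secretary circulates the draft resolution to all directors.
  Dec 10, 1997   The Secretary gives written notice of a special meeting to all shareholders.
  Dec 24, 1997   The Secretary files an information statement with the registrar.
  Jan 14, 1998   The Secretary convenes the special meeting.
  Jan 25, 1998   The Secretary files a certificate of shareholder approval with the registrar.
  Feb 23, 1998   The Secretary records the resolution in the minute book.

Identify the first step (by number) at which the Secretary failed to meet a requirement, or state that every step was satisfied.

Step 1 — counting 15 days from Oct 17, 1997 (when the board resolution is passed) gives a deadline of Nov 1, 1997; Oct 30, 1997 is within that limit.
Step 2 — must wait 15 days from Nov 24, 1997 (end of the 25-day waiting period, which began when the draft resolution is circulated on Oct 30, 1997), so not before Dec 9, 1997; done Dec 10, 1997 — permitted.
Step 3 — 13 and 64 days from Oct 30, 1997 (when the draft resolution is circulated) are Nov 12, 1997 and Jan 2, 1998 respectively; done Dec 24, 1997, which is between those dates.
Step 4 — counting 91 days from Oct 30, 1997 (when the draft resolution is circulated) gives a deadline of Jan 29, 1998; completed Jan 14, 1998, before the deadline.
Step 5 — 14 and 120 days from Oct 30, 1997 (when the draft resolution is circulated) are Nov 13, 1997 and Feb 27, 1998 respectively; done Jan 25, 1998 — within the window.
Step 6 — 20 and 30 days from Jan 25, 1998 (when the certificate of approval is filed) are Feb 14, 1998 and Feb 24, 1998 respectively; done Feb 23, 1998, which is between those dates.

None — every step was satisfied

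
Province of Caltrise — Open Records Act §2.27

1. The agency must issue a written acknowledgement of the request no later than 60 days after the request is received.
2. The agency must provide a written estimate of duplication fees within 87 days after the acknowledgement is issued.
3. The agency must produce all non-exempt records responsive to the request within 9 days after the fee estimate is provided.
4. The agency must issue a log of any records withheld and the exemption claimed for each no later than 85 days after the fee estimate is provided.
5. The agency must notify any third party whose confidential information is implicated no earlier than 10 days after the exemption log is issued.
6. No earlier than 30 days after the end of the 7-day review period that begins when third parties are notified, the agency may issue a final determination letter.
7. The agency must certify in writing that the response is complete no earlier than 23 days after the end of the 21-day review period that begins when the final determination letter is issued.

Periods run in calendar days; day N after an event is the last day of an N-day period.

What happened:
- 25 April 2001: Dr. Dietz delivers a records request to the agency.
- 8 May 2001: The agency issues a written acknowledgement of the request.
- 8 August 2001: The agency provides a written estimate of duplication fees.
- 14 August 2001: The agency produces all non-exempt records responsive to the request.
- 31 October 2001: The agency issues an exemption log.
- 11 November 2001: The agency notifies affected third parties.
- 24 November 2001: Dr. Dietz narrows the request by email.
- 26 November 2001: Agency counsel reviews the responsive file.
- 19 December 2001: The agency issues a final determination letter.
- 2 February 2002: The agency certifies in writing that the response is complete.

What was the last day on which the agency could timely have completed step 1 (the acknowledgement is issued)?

24 June 2001

Step 1 runs from 25 April 2001, when the request is received. 60 days after 25 April 2001 is 24 June 2001.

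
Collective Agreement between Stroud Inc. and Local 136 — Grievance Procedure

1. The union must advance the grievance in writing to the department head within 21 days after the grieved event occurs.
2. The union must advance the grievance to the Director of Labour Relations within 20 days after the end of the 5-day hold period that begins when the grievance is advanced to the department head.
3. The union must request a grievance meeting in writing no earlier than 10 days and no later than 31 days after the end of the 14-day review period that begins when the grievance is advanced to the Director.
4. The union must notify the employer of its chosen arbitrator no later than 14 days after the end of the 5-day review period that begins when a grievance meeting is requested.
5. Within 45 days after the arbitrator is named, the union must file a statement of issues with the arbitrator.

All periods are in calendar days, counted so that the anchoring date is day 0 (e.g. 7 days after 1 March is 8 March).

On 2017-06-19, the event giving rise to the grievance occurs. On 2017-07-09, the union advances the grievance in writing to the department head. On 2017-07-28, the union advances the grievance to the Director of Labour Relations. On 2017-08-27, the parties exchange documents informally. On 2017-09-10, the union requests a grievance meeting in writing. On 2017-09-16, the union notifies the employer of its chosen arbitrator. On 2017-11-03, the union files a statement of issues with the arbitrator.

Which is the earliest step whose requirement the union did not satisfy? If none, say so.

(1) due by 2017-06-19 + 21 days = 2017-07-10; 2017-07-09 is within that limit.
(2) due by 2017-07-14 + 20 days = 2017-08-03; done 2017-07-28 — timely.
(3) the permitted window runs from 2017-08-11 + 10 = 2017-08-21 to 2017-08-11 + 31 = 2017-09-11; done 2017-09-10 — within the window.
(4) due by 2017-09-15 + 14 days = 2017-09-29; 2017-09-16 is within that limit.
(5) due by 2017-09-16 + 45 days = 2017-10-31; 2017-11-03 misses that deadline by 3 days.

Step 5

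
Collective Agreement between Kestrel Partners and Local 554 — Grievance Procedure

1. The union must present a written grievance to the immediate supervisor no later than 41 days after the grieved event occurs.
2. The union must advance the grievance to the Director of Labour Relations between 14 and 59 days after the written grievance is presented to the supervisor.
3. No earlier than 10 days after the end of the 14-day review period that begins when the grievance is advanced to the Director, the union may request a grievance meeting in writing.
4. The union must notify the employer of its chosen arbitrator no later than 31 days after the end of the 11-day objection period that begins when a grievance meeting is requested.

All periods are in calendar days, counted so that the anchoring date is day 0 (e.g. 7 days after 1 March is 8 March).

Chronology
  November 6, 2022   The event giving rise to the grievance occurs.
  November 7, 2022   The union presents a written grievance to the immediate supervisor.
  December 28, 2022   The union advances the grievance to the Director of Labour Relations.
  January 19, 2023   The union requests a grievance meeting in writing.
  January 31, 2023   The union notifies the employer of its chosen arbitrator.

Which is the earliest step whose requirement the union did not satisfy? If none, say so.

(1) due by November 6, 2022 + 41 days = December 17, 2022; done November 7, 2022 — timely.
(2) the permitted window runs from November 7, 2022 + 14 = November 21, 2022 to November 7, 2022 + 59 = January 5, 2023; December 28, 2022 falls inside that range.
(3) permitted from January 11, 2023 + 10 days = January 21, 2023 onward; January 19, 2023 is 2 days before the earliest permitted date.

Step 3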